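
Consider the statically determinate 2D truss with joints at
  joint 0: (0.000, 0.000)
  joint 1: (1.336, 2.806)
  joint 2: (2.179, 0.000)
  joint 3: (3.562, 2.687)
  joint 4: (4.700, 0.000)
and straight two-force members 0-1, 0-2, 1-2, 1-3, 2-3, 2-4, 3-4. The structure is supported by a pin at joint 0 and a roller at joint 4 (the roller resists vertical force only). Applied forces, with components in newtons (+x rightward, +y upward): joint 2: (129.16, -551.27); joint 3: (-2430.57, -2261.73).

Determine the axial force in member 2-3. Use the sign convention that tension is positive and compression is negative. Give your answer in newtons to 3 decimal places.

N=5 nodes, M=7 members, R=3 reactions → 2N=10, M+R=10
member 0 (0-1): L=3.1078, (cx,cy)=(0.4299,0.9029)
member 1 (0-2): L=2.1790, (cx,cy)=(1.0000,0.0000)
member 2 (1-2): L=2.9299, (cx,cy)=(0.2877,-0.9577)
member 3 (1-3): L=2.2292, (cx,cy)=(0.9986,-0.0534)
member 4 (2-3): L=3.0220, (cx,cy)=(0.4576,0.8891)
member 5 (2-4): L=2.5210, (cx,cy)=(1.0000,0.0000)
member 6 (3-4): L=2.9180, (cx,cy)=(0.3900,-0.9208)
solve A·x = −loads:
  F[0-1] = -2473.0536 N (compression)
  F[0-2] = -1238.2848 N (compression)
  F[1-2] = +2429.8389 N (tension)
  F[1-3] = -1764.7636 N (compression)
  F[2-3] = -1997.2376 N (compression)
  F[2-4] = +245.6923 N (tension)
  F[3-4] = -630.0019 N (compression)
  Rx@0 = +2301.4100 N
  Ry@0 = +2232.8813 N
  Ry@4 = +580.1187 N

-1997.238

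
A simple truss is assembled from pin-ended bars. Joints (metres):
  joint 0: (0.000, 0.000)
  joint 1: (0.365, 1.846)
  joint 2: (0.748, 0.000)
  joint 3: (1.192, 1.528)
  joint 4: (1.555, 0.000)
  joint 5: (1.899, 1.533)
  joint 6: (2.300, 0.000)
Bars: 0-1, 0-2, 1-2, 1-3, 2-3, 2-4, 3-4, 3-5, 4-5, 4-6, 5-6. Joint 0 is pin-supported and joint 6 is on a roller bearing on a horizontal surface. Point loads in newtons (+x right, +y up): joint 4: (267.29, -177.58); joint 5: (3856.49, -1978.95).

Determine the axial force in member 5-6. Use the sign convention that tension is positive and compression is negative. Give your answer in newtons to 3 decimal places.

N=7 nodes, M=11 members, R=3 reactions → 2N=14, M+R=14
member 0 (0-1): L=1.8817, (cx,cy)=(0.1940,0.9810)
member 1 (0-2): L=0.7480, (cx,cy)=(1.0000,0.0000)
member 2 (1-2): L=1.8853, (cx,cy)=(0.2031,-0.9791)
member 3 (1-3): L=0.8860, (cx,cy)=(0.9334,-0.3589)
member 4 (2-3): L=1.5912, (cx,cy)=(0.2790,0.9603)
member 5 (2-4): L=0.8070, (cx,cy)=(1.0000,0.0000)
member 6 (3-4): L=1.5705, (cx,cy)=(0.2311,-0.9729)
member 7 (3-5): L=0.7070, (cx,cy)=(1.0000,0.0071)
member 8 (4-5): L=1.5711, (cx,cy)=(0.2190,0.9757)
member 9 (4-6): L=0.7450, (cx,cy)=(1.0000,0.0000)
member 10 (5-6): L=1.5846, (cx,cy)=(0.2531,-0.9674)
solve A·x = −loads:
  F[0-1] = +2209.8589 N (tension)
  F[0-2] = +3695.1347 N (tension)
  F[1-2] = -2588.9327 N (compression)
  F[1-3] = +1022.7245 N (tension)
  F[2-3] = +2639.7976 N (tension)
  F[2-4] = +2432.6001 N (tension)
  F[3-4] = -2212.2138 N (compression)
  F[3-5] = +2202.5499 N (tension)
  F[4-5] = +2387.8311 N (tension)
  F[4-6] = +1131.1753 N (tension)
  F[5-6] = -4469.9163 N (compression)
  Rx@0 = -4123.7800 N
  Ry@0 = -2167.8883 N
  Ry@6 = +4324.4183 N

-4469.916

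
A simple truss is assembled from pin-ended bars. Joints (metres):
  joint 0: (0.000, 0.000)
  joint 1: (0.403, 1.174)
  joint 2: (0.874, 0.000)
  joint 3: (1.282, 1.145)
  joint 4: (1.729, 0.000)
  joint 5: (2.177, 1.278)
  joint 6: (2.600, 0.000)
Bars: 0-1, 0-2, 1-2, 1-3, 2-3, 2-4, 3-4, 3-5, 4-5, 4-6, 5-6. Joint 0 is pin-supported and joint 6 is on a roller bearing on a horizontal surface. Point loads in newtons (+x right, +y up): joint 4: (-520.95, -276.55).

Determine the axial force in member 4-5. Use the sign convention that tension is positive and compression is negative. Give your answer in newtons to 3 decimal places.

215.699

N=7 nodes, M=11 members, R=3 reactions → 2N=14, M+R=14
member 0 (0-1): L=1.2412, (cx,cy)=(0.3247,0.9458)
member 1 (0-2): L=0.8740, (cx,cy)=(1.0000,0.0000)
member 2 (1-2): L=1.2650, (cx,cy)=(0.3723,-0.9281)
member 3 (1-3): L=0.8795, (cx,cy)=(0.9995,-0.0330)
member 4 (2-3): L=1.2155, (cx,cy)=(0.3357,0.9420)
member 5 (2-4): L=0.8550, (cx,cy)=(1.0000,0.0000)
member 6 (3-4): L=1.2292, (cx,cy)=(0.3637,-0.9315)
member 7 (3-5): L=0.9048, (cx,cy)=(0.9891,0.1470)
member 8 (4-5): L=1.3542, (cx,cy)=(0.3308,0.9437)
member 9 (4-6): L=0.8710, (cx,cy)=(1.0000,0.0000)
member 10 (5-6): L=1.3462, (cx,cy)=(0.3142,-0.9493)
solve A·x = −loads:
  F[0-1] = -97.9506 N (compression)
  F[0-2] = -489.1479 N (compression)
  F[1-2] = +102.3066 N (tension)
  F[1-3] = -69.9334 N (compression)
  F[2-3] = -100.7982 N (compression)
  F[2-4] = -417.2208 N (compression)
  F[3-4] = +78.3603 N (tension)
  F[3-5] = -133.6779 N (compression)
  F[4-5] = +215.6995 N (tension)
  F[4-6] = +60.8702 N (tension)
  F[5-6] = -193.7176 N (compression)
  Rx@0 = +520.9500 N
  Ry@0 = +92.6442 N
  Ry@6 = +183.9057 N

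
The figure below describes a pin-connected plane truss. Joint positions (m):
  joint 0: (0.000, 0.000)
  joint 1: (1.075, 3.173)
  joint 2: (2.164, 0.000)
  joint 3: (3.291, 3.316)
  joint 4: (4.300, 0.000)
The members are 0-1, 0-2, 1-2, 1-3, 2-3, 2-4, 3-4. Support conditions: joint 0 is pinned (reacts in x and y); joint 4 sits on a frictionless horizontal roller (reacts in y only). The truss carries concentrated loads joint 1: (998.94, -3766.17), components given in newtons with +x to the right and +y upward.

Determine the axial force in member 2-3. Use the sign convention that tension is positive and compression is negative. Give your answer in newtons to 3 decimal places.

N=5 nodes, M=7 members, R=3 reactions → 2N=10, M+R=10
member 0 (0-1): L=3.3502, (cx,cy)=(0.3209,0.9471)
member 1 (0-2): L=2.1640, (cx,cy)=(1.0000,0.0000)
member 2 (1-2): L=3.3547, (cx,cy)=(0.3246,-0.9458)
member 3 (1-3): L=2.2206, (cx,cy)=(0.9979,0.0644)
member 4 (2-3): L=3.5023, (cx,cy)=(0.3218,0.9468)
member 5 (2-4): L=2.1360, (cx,cy)=(1.0000,0.0000)
member 6 (3-4): L=3.4661, (cx,cy)=(0.2911,-0.9567)
solve A·x = −loads:
  F[0-1] = -2204.0537 N (compression)
  F[0-2] = +1706.1778 N (tension)
  F[1-2] = -1850.2098 N (compression)
  F[1-3] = -1107.8593 N (compression)
  F[2-3] = +1848.3201 N (tension)
  F[2-4] = +510.7887 N (tension)
  F[3-4] = -1754.6592 N (compression)
  Rx@0 = -998.9400 N
  Ry@0 = +2087.5027 N
  Ry@4 = +1678.6673 N

1848.320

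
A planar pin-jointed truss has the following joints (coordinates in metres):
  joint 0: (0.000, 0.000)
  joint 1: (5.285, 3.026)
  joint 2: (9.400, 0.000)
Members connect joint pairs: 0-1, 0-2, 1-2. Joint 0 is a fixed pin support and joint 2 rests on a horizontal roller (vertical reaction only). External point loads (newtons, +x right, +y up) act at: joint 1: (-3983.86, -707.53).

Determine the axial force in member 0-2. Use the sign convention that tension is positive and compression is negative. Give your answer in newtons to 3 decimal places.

N=3 nodes, M=3 members, R=3 reactions → 2N=6, M+R=6
member 0 (0-1): L=6.0900, (cx,cy)=(0.8678,0.4969)
member 1 (0-2): L=9.4000, (cx,cy)=(1.0000,0.0000)
member 2 (1-2): L=5.1078, (cx,cy)=(0.8056,-0.5924)
solve A·x = −loads:
  F[0-1] = -3204.3788 N (compression)
  F[0-2] = -1203.0411 N (compression)
  F[1-2] = +1493.2992 N (tension)
  Rx@0 = +3983.8600 N
  Ry@0 = +1592.1964 N
  Ry@2 = -884.6664 N

-1203.041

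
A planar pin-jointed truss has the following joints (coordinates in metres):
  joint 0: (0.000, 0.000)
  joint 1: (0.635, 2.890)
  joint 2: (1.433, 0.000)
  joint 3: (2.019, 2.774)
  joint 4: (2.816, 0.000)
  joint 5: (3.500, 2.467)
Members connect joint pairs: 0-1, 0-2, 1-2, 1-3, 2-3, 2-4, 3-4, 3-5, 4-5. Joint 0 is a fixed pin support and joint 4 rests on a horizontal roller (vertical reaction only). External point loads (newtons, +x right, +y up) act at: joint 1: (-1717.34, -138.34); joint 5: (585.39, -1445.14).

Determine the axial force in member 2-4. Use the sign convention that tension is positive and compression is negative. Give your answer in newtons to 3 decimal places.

N=6 nodes, M=9 members, R=3 reactions → 2N=12, M+R=12
member 0 (0-1): L=2.9589, (cx,cy)=(0.2146,0.9767)
member 1 (0-2): L=1.4330, (cx,cy)=(1.0000,0.0000)
member 2 (1-2): L=2.9982, (cx,cy)=(0.2662,-0.9639)
member 3 (1-3): L=1.3889, (cx,cy)=(0.9965,-0.0835)
member 4 (2-3): L=2.8352, (cx,cy)=(0.2067,0.9784)
member 5 (2-4): L=1.3830, (cx,cy)=(1.0000,0.0000)
member 6 (3-4): L=2.8862, (cx,cy)=(0.2761,-0.9611)
member 7 (3-5): L=1.5125, (cx,cy)=(0.9792,-0.2030)
member 8 (4-5): L=2.5601, (cx,cy)=(0.2672,0.9636)
solve A·x = −loads:
  F[0-1] = -1029.7444 N (compression)
  F[0-2] = -910.9628 N (compression)
  F[1-2] = +787.9998 N (tension)
  F[1-3] = +1291.1269 N (tension)
  F[2-3] = -776.3381 N (compression)
  F[2-4] = -540.7674 N (compression)
  F[3-4] = +701.3891 N (tension)
  F[3-5] = +952.2999 N (tension)
  F[4-5] = -1299.0705 N (compression)
  Rx@0 = +1131.9500 N
  Ry@0 = +1005.7526 N
  Ry@4 = +577.7274 N

-540.767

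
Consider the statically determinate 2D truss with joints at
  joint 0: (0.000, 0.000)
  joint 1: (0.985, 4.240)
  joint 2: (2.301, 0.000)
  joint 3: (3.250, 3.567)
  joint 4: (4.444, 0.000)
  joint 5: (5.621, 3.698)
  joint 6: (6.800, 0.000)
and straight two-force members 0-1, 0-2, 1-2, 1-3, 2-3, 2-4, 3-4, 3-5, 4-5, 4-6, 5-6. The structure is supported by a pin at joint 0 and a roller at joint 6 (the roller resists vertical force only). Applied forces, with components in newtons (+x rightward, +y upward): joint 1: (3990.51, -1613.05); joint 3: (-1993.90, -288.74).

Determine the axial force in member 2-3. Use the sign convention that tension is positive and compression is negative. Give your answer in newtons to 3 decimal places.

N=7 nodes, M=11 members, R=3 reactions → 2N=14, M+R=14
member 0 (0-1): L=4.3529, (cx,cy)=(0.2263,0.9741)
member 1 (0-2): L=2.3010, (cx,cy)=(1.0000,0.0000)
member 2 (1-2): L=4.4395, (cx,cy)=(0.2964,-0.9551)
member 3 (1-3): L=2.3629, (cx,cy)=(0.9586,-0.2848)
member 4 (2-3): L=3.6911, (cx,cy)=(0.2571,0.9664)
member 5 (2-4): L=2.1430, (cx,cy)=(1.0000,0.0000)
member 6 (3-4): L=3.7615, (cx,cy)=(0.3174,-0.9483)
member 7 (3-5): L=2.3746, (cx,cy)=(0.9985,0.0552)
member 8 (4-5): L=3.8808, (cx,cy)=(0.3033,0.9529)
member 9 (4-6): L=2.3560, (cx,cy)=(1.0000,0.0000)
member 10 (5-6): L=3.8814, (cx,cy)=(0.3038,-0.9527)
solve A·x = −loads:
  F[0-1] = -90.1912 N (compression)
  F[0-2] = +2017.0189 N (tension)
  F[1-2] = -384.5923 N (compression)
  F[1-3] = -4065.2995 N (compression)
  F[2-3] = +380.0842 N (tension)
  F[2-4] = +1805.2932 N (tension)
  F[3-4] = -1981.4034 N (compression)
  F[3-5] = -1178.1427 N (compression)
  F[4-5] = +1971.8073 N (tension)
  F[4-6] = +578.3216 N (tension)
  F[5-6] = -1903.8981 N (compression)
  Rx@0 = -1996.6100 N
  Ry@0 = +87.8517 N
  Ry@6 = +1813.9383 N

380.084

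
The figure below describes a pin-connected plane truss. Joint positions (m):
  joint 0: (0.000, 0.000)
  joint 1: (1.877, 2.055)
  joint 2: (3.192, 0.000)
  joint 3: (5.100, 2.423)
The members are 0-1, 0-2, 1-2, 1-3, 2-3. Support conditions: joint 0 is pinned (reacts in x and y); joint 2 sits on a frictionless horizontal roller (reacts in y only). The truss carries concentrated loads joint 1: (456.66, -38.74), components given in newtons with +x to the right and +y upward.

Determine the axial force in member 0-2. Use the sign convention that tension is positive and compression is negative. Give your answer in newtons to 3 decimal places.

202.706

N=4 nodes, M=5 members, R=3 reactions → 2N=8, M+R=8
member 0 (0-1): L=2.7832, (cx,cy)=(0.6744,0.7384)
member 1 (0-2): L=3.1920, (cx,cy)=(1.0000,0.0000)
member 2 (1-2): L=2.4397, (cx,cy)=(0.5390,-0.8423)
member 3 (1-3): L=3.2439, (cx,cy)=(0.9935,0.1134)
member 4 (2-3): L=3.0841, (cx,cy)=(0.6187,0.7857)
solve A·x = −loads:
  F[0-1] = +376.5593 N (tension)
  F[0-2] = +202.7063 N (tension)
  F[1-2] = -376.0815 N (compression)
  F[1-3] = -0.0000 N (compression)
  F[2-3] = +0.0000 N (tension)
  Rx@0 = -456.6600 N
  Ry@0 = -278.0367 N
  Ry@2 = +316.7767 N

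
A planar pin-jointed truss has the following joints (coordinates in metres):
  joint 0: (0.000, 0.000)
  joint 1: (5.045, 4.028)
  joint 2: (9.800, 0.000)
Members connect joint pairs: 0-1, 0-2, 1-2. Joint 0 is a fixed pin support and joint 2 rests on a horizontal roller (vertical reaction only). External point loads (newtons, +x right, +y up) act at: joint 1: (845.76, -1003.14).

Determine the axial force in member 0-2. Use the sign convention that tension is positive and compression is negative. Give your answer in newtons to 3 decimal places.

1019.984

N=3 nodes, M=3 members, R=3 reactions → 2N=6, M+R=6
member 0 (0-1): L=6.4558, (cx,cy)=(0.7815,0.6239)
member 1 (0-2): L=9.8000, (cx,cy)=(1.0000,0.0000)
member 2 (1-2): L=6.2318, (cx,cy)=(0.7630,-0.6464)
solve A·x = −loads:
  F[0-1] = -222.9432 N (compression)
  F[0-2] = +1019.9841 N (tension)
  F[1-2] = -1336.7601 N (compression)
  Rx@0 = -845.7600 N
  Ry@0 = +139.1030 N
  Ry@2 = +864.0370 N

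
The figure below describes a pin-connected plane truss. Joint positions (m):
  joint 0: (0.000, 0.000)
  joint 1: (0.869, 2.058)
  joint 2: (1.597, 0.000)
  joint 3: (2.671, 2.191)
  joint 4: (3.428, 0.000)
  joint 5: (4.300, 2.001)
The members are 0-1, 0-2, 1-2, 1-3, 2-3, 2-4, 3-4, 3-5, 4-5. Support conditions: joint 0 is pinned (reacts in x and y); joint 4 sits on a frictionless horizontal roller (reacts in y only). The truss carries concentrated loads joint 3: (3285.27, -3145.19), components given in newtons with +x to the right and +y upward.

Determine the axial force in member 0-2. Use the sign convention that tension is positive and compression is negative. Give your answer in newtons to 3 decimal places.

2691.906

N=6 nodes, M=9 members, R=3 reactions → 2N=12, M+R=12
member 0 (0-1): L=2.2339, (cx,cy)=(0.3890,0.9212)
member 1 (0-2): L=1.5970, (cx,cy)=(1.0000,0.0000)
member 2 (1-2): L=2.1830, (cx,cy)=(0.3335,-0.9428)
member 3 (1-3): L=1.8069, (cx,cy)=(0.9973,0.0736)
member 4 (2-3): L=2.4401, (cx,cy)=(0.4402,0.8979)
member 5 (2-4): L=1.8310, (cx,cy)=(1.0000,0.0000)
member 6 (3-4): L=2.3181, (cx,cy)=(0.3266,-0.9452)
member 7 (3-5): L=1.6400, (cx,cy)=(0.9933,-0.1159)
member 8 (4-5): L=2.1827, (cx,cy)=(0.3995,0.9167)
solve A·x = −loads:
  F[0-1] = +1525.3665 N (tension)
  F[0-2] = +2691.9065 N (tension)
  F[1-2] = -1407.3586 N (compression)
  F[1-3] = +1065.5955 N (tension)
  F[2-3] = +1477.6218 N (tension)
  F[2-4] = +1572.1888 N (tension)
  F[3-4] = -4814.3609 N (compression)
  F[3-5] = -0.0000 N (compression)
  F[4-5] = +0.0000 N (tension)
  Rx@0 = -3285.2700 N
  Ry@0 = -1405.2269 N
  Ry@4 = +4550.4169 N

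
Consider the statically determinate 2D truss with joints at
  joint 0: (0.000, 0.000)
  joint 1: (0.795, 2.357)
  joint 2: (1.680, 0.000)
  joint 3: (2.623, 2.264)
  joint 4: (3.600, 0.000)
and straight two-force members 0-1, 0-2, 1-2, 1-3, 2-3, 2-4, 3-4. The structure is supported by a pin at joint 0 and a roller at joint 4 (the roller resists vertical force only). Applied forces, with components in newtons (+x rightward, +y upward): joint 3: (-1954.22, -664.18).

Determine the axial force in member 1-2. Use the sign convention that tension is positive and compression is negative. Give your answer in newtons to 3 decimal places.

N=5 nodes, M=7 members, R=3 reactions → 2N=10, M+R=10
member 0 (0-1): L=2.4875, (cx,cy)=(0.3196,0.9476)
member 1 (0-2): L=1.6800, (cx,cy)=(1.0000,0.0000)
member 2 (1-2): L=2.5177, (cx,cy)=(0.3515,-0.9362)
member 3 (1-3): L=1.8304, (cx,cy)=(0.9987,-0.0508)
member 4 (2-3): L=2.4525, (cx,cy)=(0.3845,0.9231)
member 5 (2-4): L=1.9200, (cx,cy)=(1.0000,0.0000)
member 6 (3-4): L=2.4658, (cx,cy)=(0.3962,-0.9182)
solve A·x = −loads:
  F[0-1] = -1487.2417 N (compression)
  F[0-2] = -1478.8935 N (compression)
  F[1-2] = +1560.9524 N (tension)
  F[1-3] = -1025.3493 N (compression)
  F[2-3] = -1583.0311 N (compression)
  F[2-4] = -321.5203 N (compression)
  F[3-4] = +811.4722 N (tension)
  Rx@0 = +1954.2200 N
  Ry@0 = +1409.2383 N
  Ry@4 = -745.0583 N

1560.952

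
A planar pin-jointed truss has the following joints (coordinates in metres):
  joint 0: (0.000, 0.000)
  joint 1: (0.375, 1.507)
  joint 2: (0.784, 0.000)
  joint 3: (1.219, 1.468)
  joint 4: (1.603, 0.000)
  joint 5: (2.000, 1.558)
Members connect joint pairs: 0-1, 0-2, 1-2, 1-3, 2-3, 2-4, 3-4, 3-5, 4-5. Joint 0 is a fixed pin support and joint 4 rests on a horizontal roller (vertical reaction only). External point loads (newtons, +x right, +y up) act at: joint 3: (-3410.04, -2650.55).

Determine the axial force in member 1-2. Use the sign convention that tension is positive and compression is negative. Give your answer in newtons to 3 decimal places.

3988.527

N=6 nodes, M=9 members, R=3 reactions → 2N=12, M+R=12
member 0 (0-1): L=1.5530, (cx,cy)=(0.2415,0.9704)
member 1 (0-2): L=0.7840, (cx,cy)=(1.0000,0.0000)
member 2 (1-2): L=1.5615, (cx,cy)=(0.2619,-0.9651)
member 3 (1-3): L=0.8449, (cx,cy)=(0.9989,-0.0462)
member 4 (2-3): L=1.5311, (cx,cy)=(0.2841,0.9588)
member 5 (2-4): L=0.8190, (cx,cy)=(1.0000,0.0000)
member 6 (3-4): L=1.5174, (cx,cy)=(0.2531,-0.9674)
member 7 (3-5): L=0.7862, (cx,cy)=(0.9934,0.1145)
member 8 (4-5): L=1.6078, (cx,cy)=(0.2469,0.9690)
solve A·x = −loads:
  F[0-1] = -3872.3933 N (compression)
  F[0-2] = -2474.9543 N (compression)
  F[1-2] = +3988.5272 N (tension)
  F[1-3] = -1981.8935 N (compression)
  F[2-3] = -4014.7211 N (compression)
  F[2-4] = -289.6343 N (compression)
  F[3-4] = +1144.5024 N (tension)
  F[3-5] = +0.0000 N (tension)
  F[4-5] = +0.0000 N (tension)
  Rx@0 = +3410.0400 N
  Ry@0 = +3757.7978 N
  Ry@4 = -1107.2478 N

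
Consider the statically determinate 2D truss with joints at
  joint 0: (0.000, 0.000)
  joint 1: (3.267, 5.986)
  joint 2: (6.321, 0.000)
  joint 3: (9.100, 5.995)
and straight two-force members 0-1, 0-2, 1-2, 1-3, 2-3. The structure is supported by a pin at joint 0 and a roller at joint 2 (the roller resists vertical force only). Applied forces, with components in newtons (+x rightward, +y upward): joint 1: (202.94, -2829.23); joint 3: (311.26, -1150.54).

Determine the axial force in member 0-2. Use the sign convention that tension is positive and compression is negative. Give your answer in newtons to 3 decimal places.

718.169

N=4 nodes, M=5 members, R=3 reactions → 2N=8, M+R=8
member 0 (0-1): L=6.8195, (cx,cy)=(0.4791,0.8778)
member 1 (0-2): L=6.3210, (cx,cy)=(1.0000,0.0000)
member 2 (1-2): L=6.7201, (cx,cy)=(0.4545,-0.8908)
member 3 (1-3): L=5.8330, (cx,cy)=(1.0000,0.0015)
member 4 (2-3): L=6.6078, (cx,cy)=(0.4206,0.9073)
solve A·x = −loads:
  F[0-1] = -425.7625 N (compression)
  F[0-2] = +718.1691 N (tension)
  F[1-2] = -2755.1555 N (compression)
  F[1-3] = +845.2017 N (tension)
  F[2-3] = -1269.5816 N (compression)
  Rx@0 = -514.2000 N
  Ry@0 = +373.7249 N
  Ry@2 = +3606.0451 N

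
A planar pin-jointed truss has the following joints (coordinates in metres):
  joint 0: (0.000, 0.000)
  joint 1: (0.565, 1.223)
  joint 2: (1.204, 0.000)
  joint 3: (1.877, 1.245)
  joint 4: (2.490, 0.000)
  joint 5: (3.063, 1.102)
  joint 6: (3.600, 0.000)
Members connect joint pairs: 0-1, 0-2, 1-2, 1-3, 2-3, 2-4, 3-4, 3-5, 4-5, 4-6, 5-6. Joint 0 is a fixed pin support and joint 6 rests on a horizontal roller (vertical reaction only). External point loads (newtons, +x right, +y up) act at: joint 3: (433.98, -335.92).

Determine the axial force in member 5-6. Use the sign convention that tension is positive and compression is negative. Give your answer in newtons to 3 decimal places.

N=7 nodes, M=11 members, R=3 reactions → 2N=14, M+R=14
member 0 (0-1): L=1.3472, (cx,cy)=(0.4194,0.9078)
member 1 (0-2): L=1.2040, (cx,cy)=(1.0000,0.0000)
member 2 (1-2): L=1.3799, (cx,cy)=(0.4631,-0.8863)
member 3 (1-3): L=1.3122, (cx,cy)=(0.9999,0.0168)
member 4 (2-3): L=1.4153, (cx,cy)=(0.4755,0.8797)
member 5 (2-4): L=1.2860, (cx,cy)=(1.0000,0.0000)
member 6 (3-4): L=1.3877, (cx,cy)=(0.4417,-0.8971)
member 7 (3-5): L=1.1946, (cx,cy)=(0.9928,-0.1197)
member 8 (4-5): L=1.2421, (cx,cy)=(0.4613,0.8872)
member 9 (4-6): L=1.1100, (cx,cy)=(1.0000,0.0000)
member 10 (5-6): L=1.2259, (cx,cy)=(0.4381,-0.8989)
solve A·x = −loads:
  F[0-1] = -11.7760 N (compression)
  F[0-2] = +438.9187 N (tension)
  F[1-2] = +11.8641 N (tension)
  F[1-3] = -10.4343 N (compression)
  F[2-3] = -11.9534 N (compression)
  F[2-4] = +450.0970 N (tension)
  F[3-4] = -321.0853 N (compression)
  F[3-5] = -310.4971 N (compression)
  F[4-5] = +324.6748 N (tension)
  F[4-6] = +158.4831 N (tension)
  F[5-6] = -361.7890 N (compression)
  Rx@0 = -433.9800 N
  Ry@0 = +10.6903 N
  Ry@6 = +325.2297 N

-361.789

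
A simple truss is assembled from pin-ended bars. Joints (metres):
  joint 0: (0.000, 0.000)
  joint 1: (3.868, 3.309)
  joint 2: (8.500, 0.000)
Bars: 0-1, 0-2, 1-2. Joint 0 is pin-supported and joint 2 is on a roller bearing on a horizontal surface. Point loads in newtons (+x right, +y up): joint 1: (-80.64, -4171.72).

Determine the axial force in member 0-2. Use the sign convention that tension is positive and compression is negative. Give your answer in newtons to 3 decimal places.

2613.441

N=3 nodes, M=3 members, R=3 reactions → 2N=6, M+R=6
member 0 (0-1): L=5.0903, (cx,cy)=(0.7599,0.6501)
member 1 (0-2): L=8.5000, (cx,cy)=(1.0000,0.0000)
member 2 (1-2): L=5.6925, (cx,cy)=(0.8137,-0.5813)
solve A·x = −loads:
  F[0-1] = -3545.4018 N (compression)
  F[0-2] = +2613.4409 N (tension)
  F[1-2] = -3211.8075 N (compression)
  Rx@0 = +80.6400 N
  Ry@0 = +2304.7347 N
  Ry@2 = +1866.9853 N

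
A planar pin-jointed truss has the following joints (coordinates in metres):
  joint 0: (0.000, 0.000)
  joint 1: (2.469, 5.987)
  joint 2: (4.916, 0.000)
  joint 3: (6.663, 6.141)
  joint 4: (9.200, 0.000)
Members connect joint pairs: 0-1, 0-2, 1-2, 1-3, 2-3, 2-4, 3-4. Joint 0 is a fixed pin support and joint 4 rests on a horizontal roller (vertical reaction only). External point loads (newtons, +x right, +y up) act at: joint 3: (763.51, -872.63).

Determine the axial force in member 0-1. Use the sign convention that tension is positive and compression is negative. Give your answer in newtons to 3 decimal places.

290.983

N=5 nodes, M=7 members, R=3 reactions → 2N=10, M+R=10
member 0 (0-1): L=6.4761, (cx,cy)=(0.3812,0.9245)
member 1 (0-2): L=4.9160, (cx,cy)=(1.0000,0.0000)
member 2 (1-2): L=6.4678, (cx,cy)=(0.3783,-0.9257)
member 3 (1-3): L=4.1968, (cx,cy)=(0.9993,0.0367)
member 4 (2-3): L=6.3847, (cx,cy)=(0.2736,0.9618)
member 5 (2-4): L=4.2840, (cx,cy)=(1.0000,0.0000)
member 6 (3-4): L=6.6444, (cx,cy)=(0.3818,-0.9242)
solve A·x = −loads:
  F[0-1] = +290.9827 N (tension)
  F[0-2] = +652.5738 N (tension)
  F[1-2] = -281.9748 N (compression)
  F[1-3] = +217.7646 N (tension)
  F[2-3] = +271.3714 N (tension)
  F[2-4] = +471.6381 N (tension)
  F[3-4] = -1235.2225 N (compression)
  Rx@0 = -763.5100 N
  Ry@0 = -269.0057 N
  Ry@4 = +1141.6357 N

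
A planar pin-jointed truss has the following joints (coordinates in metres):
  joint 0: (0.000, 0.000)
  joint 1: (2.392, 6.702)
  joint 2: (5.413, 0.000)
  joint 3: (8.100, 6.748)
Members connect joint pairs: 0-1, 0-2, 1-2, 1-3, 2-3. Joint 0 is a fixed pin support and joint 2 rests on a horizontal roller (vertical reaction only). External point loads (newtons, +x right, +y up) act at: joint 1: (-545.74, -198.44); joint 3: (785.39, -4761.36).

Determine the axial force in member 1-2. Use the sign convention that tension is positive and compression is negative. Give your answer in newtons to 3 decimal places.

-2997.748

N=4 nodes, M=5 members, R=3 reactions → 2N=8, M+R=8
member 0 (0-1): L=7.1161, (cx,cy)=(0.3361,0.9418)
member 1 (0-2): L=5.4130, (cx,cy)=(1.0000,0.0000)
member 2 (1-2): L=7.3514, (cx,cy)=(0.4109,-0.9117)
member 3 (1-3): L=5.7082, (cx,cy)=(1.0000,0.0081)
member 4 (2-3): L=7.2633, (cx,cy)=(0.3699,0.9291)
solve A·x = −loads:
  F[0-1] = +2714.0986 N (tension)
  F[0-2] = -672.6686 N (compression)
  F[1-2] = -2997.7481 N (compression)
  F[1-3] = +2690.0451 N (tension)
  F[2-3] = -5148.2843 N (compression)
  Rx@0 = -239.6500 N
  Ry@0 = -2556.1702 N
  Ry@2 = +7515.9702 N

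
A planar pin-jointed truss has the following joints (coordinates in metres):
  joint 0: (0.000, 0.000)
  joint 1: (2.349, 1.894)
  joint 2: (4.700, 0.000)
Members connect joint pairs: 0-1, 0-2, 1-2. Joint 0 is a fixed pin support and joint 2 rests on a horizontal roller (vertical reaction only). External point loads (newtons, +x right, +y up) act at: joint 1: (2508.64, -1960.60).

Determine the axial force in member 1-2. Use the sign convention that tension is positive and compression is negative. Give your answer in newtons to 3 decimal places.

-3173.329

N=3 nodes, M=3 members, R=3 reactions → 2N=6, M+R=6
member 0 (0-1): L=3.0175, (cx,cy)=(0.7785,0.6277)
member 1 (0-2): L=4.7000, (cx,cy)=(1.0000,0.0000)
member 2 (1-2): L=3.0190, (cx,cy)=(0.7787,-0.6274)
solve A·x = −loads:
  F[0-1] = +48.1318 N (tension)
  F[0-2] = +2471.1709 N (tension)
  F[1-2] = -3173.3288 N (compression)
  Rx@0 = -2508.6400 N
  Ry@0 = -30.2114 N
  Ry@2 = +1990.8114 N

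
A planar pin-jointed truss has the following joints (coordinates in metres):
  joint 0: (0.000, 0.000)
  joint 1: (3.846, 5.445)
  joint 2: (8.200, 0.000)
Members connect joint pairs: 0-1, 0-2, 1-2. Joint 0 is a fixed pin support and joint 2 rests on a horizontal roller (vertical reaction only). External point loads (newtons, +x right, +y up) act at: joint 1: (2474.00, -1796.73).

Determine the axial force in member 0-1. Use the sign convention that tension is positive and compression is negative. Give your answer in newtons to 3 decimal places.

843.269

N=3 nodes, M=3 members, R=3 reactions → 2N=6, M+R=6
member 0 (0-1): L=6.6663, (cx,cy)=(0.5769,0.8168)
member 1 (0-2): L=8.2000, (cx,cy)=(1.0000,0.0000)
member 2 (1-2): L=6.9718, (cx,cy)=(0.6245,-0.7810)
solve A·x = −loads:
  F[0-1] = +843.2692 N (tension)
  F[0-2] = +1987.4923 N (tension)
  F[1-2] = -3182.4312 N (compression)
  Rx@0 = -2474.0000 N
  Ry@0 = -688.7765 N
  Ry@2 = +2485.5065 N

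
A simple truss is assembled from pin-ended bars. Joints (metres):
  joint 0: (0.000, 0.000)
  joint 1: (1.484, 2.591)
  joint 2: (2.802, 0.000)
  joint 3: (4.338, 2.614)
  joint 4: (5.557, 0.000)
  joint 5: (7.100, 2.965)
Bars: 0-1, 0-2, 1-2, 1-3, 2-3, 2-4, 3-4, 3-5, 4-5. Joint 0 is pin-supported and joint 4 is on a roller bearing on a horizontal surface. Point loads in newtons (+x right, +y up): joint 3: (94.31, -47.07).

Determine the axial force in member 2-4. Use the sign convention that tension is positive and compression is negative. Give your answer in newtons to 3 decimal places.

37.823

N=6 nodes, M=9 members, R=3 reactions → 2N=12, M+R=12
member 0 (0-1): L=2.9859, (cx,cy)=(0.4970,0.8677)
member 1 (0-2): L=2.8020, (cx,cy)=(1.0000,0.0000)
member 2 (1-2): L=2.9070, (cx,cy)=(0.4534,-0.8913)
member 3 (1-3): L=2.8541, (cx,cy)=(1.0000,0.0081)
member 4 (2-3): L=3.0319, (cx,cy)=(0.5066,0.8622)
member 5 (2-4): L=2.7550, (cx,cy)=(1.0000,0.0000)
member 6 (3-4): L=2.8843, (cx,cy)=(0.4226,-0.9063)
member 7 (3-5): L=2.7842, (cx,cy)=(0.9920,0.1261)
member 8 (4-5): L=3.3425, (cx,cy)=(0.4616,0.8871)
solve A·x = −loads:
  F[0-1] = +39.2254 N (tension)
  F[0-2] = +74.8148 N (tension)
  F[1-2] = -37.8571 N (compression)
  F[1-3] = +36.6606 N (tension)
  F[2-3] = +39.1365 N (tension)
  F[2-4] = +37.8234 N (tension)
  F[3-4] = -89.4935 N (compression)
  F[3-5] = +0.0000 N (tension)
  F[4-5] = -0.0000 N (compression)
  Rx@0 = -94.3100 N
  Ry@0 = -34.0378 N
  Ry@4 = +81.1078 N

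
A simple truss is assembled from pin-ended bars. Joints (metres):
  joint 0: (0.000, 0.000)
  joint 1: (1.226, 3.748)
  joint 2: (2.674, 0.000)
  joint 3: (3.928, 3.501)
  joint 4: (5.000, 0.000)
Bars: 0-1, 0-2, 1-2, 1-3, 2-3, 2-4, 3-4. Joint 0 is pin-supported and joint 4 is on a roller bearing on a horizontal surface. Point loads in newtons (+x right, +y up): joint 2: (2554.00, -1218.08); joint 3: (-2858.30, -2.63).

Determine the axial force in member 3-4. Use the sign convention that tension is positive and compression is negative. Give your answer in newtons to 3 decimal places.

1409.658

N=5 nodes, M=7 members, R=3 reactions → 2N=10, M+R=10
member 0 (0-1): L=3.9434, (cx,cy)=(0.3109,0.9504)
member 1 (0-2): L=2.6740, (cx,cy)=(1.0000,0.0000)
member 2 (1-2): L=4.0180, (cx,cy)=(0.3604,-0.9328)
member 3 (1-3): L=2.7133, (cx,cy)=(0.9958,-0.0910)
member 4 (2-3): L=3.7188, (cx,cy)=(0.3372,0.9414)
member 5 (2-4): L=2.3260, (cx,cy)=(1.0000,0.0000)
member 6 (3-4): L=3.6614, (cx,cy)=(0.2928,-0.9562)
solve A·x = −loads:
  F[0-1] = -2702.5241 N (compression)
  F[0-2] = +535.9079 N (tension)
  F[1-2] = +2939.7871 N (tension)
  F[1-3] = -1907.5678 N (compression)
  F[2-3] = -1618.9926 N (compression)
  F[2-4] = -412.7204 N (compression)
  F[3-4] = +1409.6580 N (tension)
  Rx@0 = +304.3000 N
  Ry@0 = +2568.5963 N
  Ry@4 = -1347.8863 N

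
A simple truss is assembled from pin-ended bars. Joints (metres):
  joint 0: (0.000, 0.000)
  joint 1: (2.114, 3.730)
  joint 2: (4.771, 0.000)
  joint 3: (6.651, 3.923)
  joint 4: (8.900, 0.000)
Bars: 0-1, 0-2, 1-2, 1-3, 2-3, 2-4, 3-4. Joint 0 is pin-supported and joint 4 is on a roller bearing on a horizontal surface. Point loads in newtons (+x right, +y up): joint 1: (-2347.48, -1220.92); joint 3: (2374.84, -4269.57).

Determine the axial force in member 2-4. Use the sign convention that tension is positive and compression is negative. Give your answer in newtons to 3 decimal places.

2031.514

N=5 nodes, M=7 members, R=3 reactions → 2N=10, M+R=10
member 0 (0-1): L=4.2874, (cx,cy)=(0.4931,0.8700)
member 1 (0-2): L=4.7710, (cx,cy)=(1.0000,0.0000)
member 2 (1-2): L=4.5796, (cx,cy)=(0.5802,-0.8145)
member 3 (1-3): L=4.5411, (cx,cy)=(0.9991,0.0425)
member 4 (2-3): L=4.3502, (cx,cy)=(0.4322,0.9018)
member 5 (2-4): L=4.1290, (cx,cy)=(1.0000,0.0000)
member 6 (3-4): L=4.5219, (cx,cy)=(0.4974,-0.8675)
solve A·x = −loads:
  F[0-1] = -2237.7956 N (compression)
  F[0-2] = +1130.7531 N (tension)
  F[1-2] = +928.1355 N (tension)
  F[1-3] = +706.2354 N (tension)
  F[2-3] = -838.2751 N (compression)
  F[2-4] = +2031.5142 N (tension)
  F[3-4] = -4084.6522 N (compression)
  Rx@0 = -27.3600 N
  Ry@0 = +1946.8572 N
  Ry@4 = +3543.6328 N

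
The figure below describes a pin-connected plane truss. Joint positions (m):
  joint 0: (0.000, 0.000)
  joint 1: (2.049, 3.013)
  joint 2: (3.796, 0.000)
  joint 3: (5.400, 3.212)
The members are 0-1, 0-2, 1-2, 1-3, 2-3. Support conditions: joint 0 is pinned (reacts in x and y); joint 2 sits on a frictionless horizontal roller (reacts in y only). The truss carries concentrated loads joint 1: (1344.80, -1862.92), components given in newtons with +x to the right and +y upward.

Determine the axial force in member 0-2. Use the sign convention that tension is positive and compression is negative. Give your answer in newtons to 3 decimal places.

1201.953

N=4 nodes, M=5 members, R=3 reactions → 2N=8, M+R=8
member 0 (0-1): L=3.6437, (cx,cy)=(0.5623,0.8269)
member 1 (0-2): L=3.7960, (cx,cy)=(1.0000,0.0000)
member 2 (1-2): L=3.4828, (cx,cy)=(0.5016,-0.8651)
member 3 (1-3): L=3.3569, (cx,cy)=(0.9982,0.0593)
member 4 (2-3): L=3.5902, (cx,cy)=(0.4468,0.8946)
solve A·x = −loads:
  F[0-1] = +254.0228 N (tension)
  F[0-2] = +1201.9528 N (tension)
  F[1-2] = -2396.2278 N (compression)
  F[1-3] = -0.0000 N (compression)
  F[2-3] = +0.0000 N (tension)
  Rx@0 = -1344.8000 N
  Ry@0 = -210.0530 N
  Ry@2 = +2072.9730 N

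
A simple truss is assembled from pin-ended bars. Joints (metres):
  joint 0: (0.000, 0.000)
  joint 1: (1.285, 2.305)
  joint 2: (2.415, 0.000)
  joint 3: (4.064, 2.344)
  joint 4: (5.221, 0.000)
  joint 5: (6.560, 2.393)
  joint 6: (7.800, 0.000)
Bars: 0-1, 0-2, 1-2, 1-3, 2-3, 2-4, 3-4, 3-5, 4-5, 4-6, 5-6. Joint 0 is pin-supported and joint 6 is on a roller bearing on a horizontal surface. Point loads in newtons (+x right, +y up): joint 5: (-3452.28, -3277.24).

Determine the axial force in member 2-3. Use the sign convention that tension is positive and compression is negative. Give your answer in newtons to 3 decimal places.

N=7 nodes, M=11 members, R=3 reactions → 2N=14, M+R=14
member 0 (0-1): L=2.6390, (cx,cy)=(0.4869,0.8734)
member 1 (0-2): L=2.4150, (cx,cy)=(1.0000,0.0000)
member 2 (1-2): L=2.5671, (cx,cy)=(0.4402,-0.8979)
member 3 (1-3): L=2.7793, (cx,cy)=(0.9999,0.0140)
member 4 (2-3): L=2.8659, (cx,cy)=(0.5754,0.8179)
member 5 (2-4): L=2.8060, (cx,cy)=(1.0000,0.0000)
member 6 (3-4): L=2.6140, (cx,cy)=(0.4426,-0.8967)
member 7 (3-5): L=2.4965, (cx,cy)=(0.9998,0.0196)
member 8 (4-5): L=2.7421, (cx,cy)=(0.4883,0.8727)
member 9 (4-6): L=2.5790, (cx,cy)=(1.0000,0.0000)
member 10 (5-6): L=2.6952, (cx,cy)=(0.4601,-0.8879)
solve A·x = −loads:
  F[0-1] = -1809.0956 N (compression)
  F[0-2] = -2571.3783 N (compression)
  F[1-2] = +1734.1065 N (tension)
  F[1-3] = -1644.3966 N (compression)
  F[2-3] = -1903.7678 N (compression)
  F[2-4] = -712.6535 N (compression)
  F[3-4] = +1685.8364 N (tension)
  F[3-5] = -3486.4781 N (compression)
  F[4-5] = -1732.2710 N (compression)
  F[4-6] = +879.4005 N (tension)
  F[5-6] = -1911.4124 N (compression)
  Rx@0 = +3452.2800 N
  Ry@0 = +1580.1389 N
  Ry@6 = +1697.1011 N

-1903.768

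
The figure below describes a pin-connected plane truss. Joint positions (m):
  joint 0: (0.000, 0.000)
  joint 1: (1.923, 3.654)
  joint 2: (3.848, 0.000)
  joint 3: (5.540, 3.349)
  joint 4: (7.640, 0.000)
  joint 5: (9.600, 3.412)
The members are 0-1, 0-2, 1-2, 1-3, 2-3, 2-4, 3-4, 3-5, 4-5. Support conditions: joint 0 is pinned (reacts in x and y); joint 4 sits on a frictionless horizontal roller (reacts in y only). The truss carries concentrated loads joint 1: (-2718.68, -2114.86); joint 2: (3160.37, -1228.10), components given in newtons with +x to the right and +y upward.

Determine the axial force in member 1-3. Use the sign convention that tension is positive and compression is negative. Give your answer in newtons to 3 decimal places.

162.831

N=6 nodes, M=9 members, R=3 reactions → 2N=12, M+R=12
member 0 (0-1): L=4.1291, (cx,cy)=(0.4657,0.8849)
member 1 (0-2): L=3.8480, (cx,cy)=(1.0000,0.0000)
member 2 (1-2): L=4.1301, (cx,cy)=(0.4661,-0.8847)
member 3 (1-3): L=3.6298, (cx,cy)=(0.9965,-0.0840)
member 4 (2-3): L=3.7522, (cx,cy)=(0.4509,0.8926)
member 5 (2-4): L=3.7920, (cx,cy)=(1.0000,0.0000)
member 6 (3-4): L=3.9529, (cx,cy)=(0.5312,-0.8472)
member 7 (3-5): L=4.0605, (cx,cy)=(0.9999,0.0155)
member 8 (4-5): L=3.9349, (cx,cy)=(0.4981,0.8671)
solve A·x = −loads:
  F[0-1] = -3946.4692 N (compression)
  F[0-2] = +2279.6258 N (tension)
  F[1-2] = +1541.5054 N (tension)
  F[1-3] = +162.8311 N (tension)
  F[2-3] = -152.0611 N (compression)
  F[2-4] = -93.6847 N (compression)
  F[3-4] = +176.3479 N (tension)
  F[3-5] = -0.0000 N (tension)
  F[4-5] = +0.0000 N (tension)
  Rx@0 = -441.6900 N
  Ry@0 = +3492.3647 N
  Ry@4 = -149.4047 N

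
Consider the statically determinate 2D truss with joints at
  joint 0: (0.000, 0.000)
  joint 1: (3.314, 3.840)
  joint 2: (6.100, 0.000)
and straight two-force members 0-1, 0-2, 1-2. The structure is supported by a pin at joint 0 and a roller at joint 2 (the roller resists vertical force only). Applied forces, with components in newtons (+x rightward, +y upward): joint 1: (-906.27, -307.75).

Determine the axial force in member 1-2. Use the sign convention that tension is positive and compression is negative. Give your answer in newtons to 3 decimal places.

498.277

N=3 nodes, M=3 members, R=3 reactions → 2N=6, M+R=6
member 0 (0-1): L=5.0723, (cx,cy)=(0.6534,0.7571)
member 1 (0-2): L=6.1000, (cx,cy)=(1.0000,0.0000)
member 2 (1-2): L=4.7442, (cx,cy)=(0.5872,-0.8094)
solve A·x = −loads:
  F[0-1] = -939.2472 N (compression)
  F[0-2] = -292.6101 N (compression)
  F[1-2] = +498.2770 N (tension)
  Rx@0 = +906.2700 N
  Ry@0 = +711.0604 N
  Ry@2 = -403.3104 N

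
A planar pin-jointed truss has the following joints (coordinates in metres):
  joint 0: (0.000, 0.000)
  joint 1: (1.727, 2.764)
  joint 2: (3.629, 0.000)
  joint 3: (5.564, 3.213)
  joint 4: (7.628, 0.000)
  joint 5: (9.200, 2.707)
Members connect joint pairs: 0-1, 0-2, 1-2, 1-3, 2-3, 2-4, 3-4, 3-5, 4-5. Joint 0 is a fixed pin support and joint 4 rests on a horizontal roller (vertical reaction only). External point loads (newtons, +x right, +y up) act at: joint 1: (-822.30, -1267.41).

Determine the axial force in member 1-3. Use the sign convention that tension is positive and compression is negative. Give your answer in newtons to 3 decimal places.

N=6 nodes, M=9 members, R=3 reactions → 2N=12, M+R=12
member 0 (0-1): L=3.2592, (cx,cy)=(0.5299,0.8481)
member 1 (0-2): L=3.6290, (cx,cy)=(1.0000,0.0000)
member 2 (1-2): L=3.3552, (cx,cy)=(0.5669,-0.8238)
member 3 (1-3): L=3.8632, (cx,cy)=(0.9932,0.1162)
member 4 (2-3): L=3.7507, (cx,cy)=(0.5159,0.8566)
member 5 (2-4): L=3.9990, (cx,cy)=(1.0000,0.0000)
member 6 (3-4): L=3.8188, (cx,cy)=(0.5405,-0.8414)
member 7 (3-5): L=3.6710, (cx,cy)=(0.9905,-0.1378)
member 8 (4-5): L=3.1303, (cx,cy)=(0.5022,0.8648)
solve A·x = −loads:
  F[0-1] = -1507.4568 N (compression)
  F[0-2] = -23.5158 N (compression)
  F[1-2] = +15.4656 N (tension)
  F[1-3] = +14.8493 N (tension)
  F[2-3] = -14.8726 N (compression)
  F[2-4] = -7.0757 N (compression)
  F[3-4] = +13.0916 N (tension)
  F[3-5] = -0.0000 N (tension)
  F[4-5] = +0.0000 N (tension)
  Rx@0 = +822.3000 N
  Ry@0 = +1278.4247 N
  Ry@4 = -11.0147 N

14.849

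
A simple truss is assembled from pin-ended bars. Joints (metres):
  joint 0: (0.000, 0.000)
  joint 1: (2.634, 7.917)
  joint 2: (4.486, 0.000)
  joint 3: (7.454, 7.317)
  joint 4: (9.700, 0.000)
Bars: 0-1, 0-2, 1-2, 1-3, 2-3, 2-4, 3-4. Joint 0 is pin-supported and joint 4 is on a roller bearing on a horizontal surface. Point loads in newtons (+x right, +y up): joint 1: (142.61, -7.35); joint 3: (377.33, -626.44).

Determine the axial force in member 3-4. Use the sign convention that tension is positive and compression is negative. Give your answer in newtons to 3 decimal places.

N=5 nodes, M=7 members, R=3 reactions → 2N=10, M+R=10
member 0 (0-1): L=8.3437, (cx,cy)=(0.3157,0.9489)
member 1 (0-2): L=4.4860, (cx,cy)=(1.0000,0.0000)
member 2 (1-2): L=8.1307, (cx,cy)=(0.2278,-0.9737)
member 3 (1-3): L=4.8572, (cx,cy)=(0.9923,-0.1235)
member 4 (2-3): L=7.8960, (cx,cy)=(0.3759,0.9267)
member 5 (2-4): L=5.2140, (cx,cy)=(1.0000,0.0000)
member 6 (3-4): L=7.6540, (cx,cy)=(0.2934,-0.9560)
solve A·x = −loads:
  F[0-1] = +264.1303 N (tension)
  F[0-2] = +436.5571 N (tension)
  F[1-2] = -265.0853 N (compression)
  F[1-3] = +1.1623 N (tension)
  F[2-3] = +278.5436 N (tension)
  F[2-4] = +271.4764 N (tension)
  F[3-4] = -925.1414 N (compression)
  Rx@0 = -519.9400 N
  Ry@0 = -250.6235 N
  Ry@4 = +884.4135 N

-925.141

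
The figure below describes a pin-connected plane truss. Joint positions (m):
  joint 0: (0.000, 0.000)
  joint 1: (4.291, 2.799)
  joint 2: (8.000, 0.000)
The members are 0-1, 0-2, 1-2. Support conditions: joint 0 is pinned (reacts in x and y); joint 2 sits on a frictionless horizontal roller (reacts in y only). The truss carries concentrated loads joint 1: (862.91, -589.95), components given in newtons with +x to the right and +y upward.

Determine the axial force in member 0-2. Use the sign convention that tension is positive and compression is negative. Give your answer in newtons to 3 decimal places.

N=3 nodes, M=3 members, R=3 reactions → 2N=6, M+R=6
member 0 (0-1): L=5.1232, (cx,cy)=(0.8376,0.5463)
member 1 (0-2): L=8.0000, (cx,cy)=(1.0000,0.0000)
member 2 (1-2): L=4.6466, (cx,cy)=(0.7982,-0.6024)
solve A·x = −loads:
  F[0-1] = +51.9733 N (tension)
  F[0-2] = +819.3790 N (tension)
  F[1-2] = -1026.5148 N (compression)
  Rx@0 = -862.9100 N
  Ry@0 = -28.3951 N
  Ry@2 = +618.3451 N

819.379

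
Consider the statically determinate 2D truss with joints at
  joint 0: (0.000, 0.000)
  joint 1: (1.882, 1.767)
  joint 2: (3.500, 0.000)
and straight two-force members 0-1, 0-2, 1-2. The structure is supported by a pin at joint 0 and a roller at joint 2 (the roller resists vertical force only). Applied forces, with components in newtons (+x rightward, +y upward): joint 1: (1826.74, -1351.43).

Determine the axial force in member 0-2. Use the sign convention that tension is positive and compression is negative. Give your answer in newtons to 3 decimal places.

N=3 nodes, M=3 members, R=3 reactions → 2N=6, M+R=6
member 0 (0-1): L=2.5815, (cx,cy)=(0.7290,0.6845)
member 1 (0-2): L=3.5000, (cx,cy)=(1.0000,0.0000)
member 2 (1-2): L=2.3959, (cx,cy)=(0.6753,-0.7375)
solve A·x = −loads:
  F[0-1] = +434.6292 N (tension)
  F[0-2] = +1509.8824 N (tension)
  F[1-2] = -2235.7776 N (compression)
  Rx@0 = -1826.7400 N
  Ry@0 = -297.4960 N
  Ry@2 = +1648.9260 N

1509.882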